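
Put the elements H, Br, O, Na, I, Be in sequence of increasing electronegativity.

EN rises left→right (higher Z_eff, smaller atoms) and falls top→bottom (larger, more shielded atoms).
Here both period and group differ, so the two effects have to be weighed against each other.
Be > Na: relative to Na, both the across-period and down-group shifts push Be's electronegativity up.
H > Be: period and group pull opposite ways; the down-group shift dominates (2.20 vs 1.57).
I > H: the two effects oppose for this pair; the across-period effect wins (2.66 vs 2.20).
Br > I: Br sits above I in group 17, so the down-group effect alone puts Br higher.
O > Br: the two effects oppose for this pair; the down-group effect wins (3.44 vs 2.96).
For reference (Pauling): H 2.20, Be 1.57, O 3.44, Na 0.93, Br 2.96, I 2.66.
So from lowest to highest: Na < Be < H < I < Br < O.

Na < Be < H < I < Br < O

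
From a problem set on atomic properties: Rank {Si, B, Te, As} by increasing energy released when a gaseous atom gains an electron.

Adding an electron releases more energy for atoms nearer the top right (short of the noble gases).
These sit on a diagonal, where the across-period and down-group effects partly cancel.
As > B: the two effects oppose for this pair; the across-period effect wins (78 vs 27 kJ/mol).
Si > As: the two effects oppose for this pair; the down-group effect wins (134 vs 78 kJ/mol).
Te > Si: the two effects oppose for this pair; the across-period effect wins (190 vs 134 kJ/mol).
For reference (kJ/mol): B 27, Si 134, As 78, Te 190.
So from lowest to highest: B < As < Si < Te.

B, As, Si, Te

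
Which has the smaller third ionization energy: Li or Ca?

Ca

Consider each +2 ion: Li²⁺ is already 1 electron into the core; Ca²⁺ is the bare [Ar] core.
All of these are removing an electron from a noble-gas core or deeper; the smaller core (lower principal quantum number) is held far more tightly, and within a period the higher nuclear charge binds the same core more tightly.
Approximate IE_3 values (kJ/mol): Li 11815, Ca 4912.
So the third ionization energies run Ca < Li.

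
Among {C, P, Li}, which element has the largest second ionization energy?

Li

The second ionization energy removes an electron from the +1 ion. For each element: C⁺ still has 3 valence electrons; P⁺ still has 4 valence electrons; Li⁺ is the bare [He] core.
Breaking into a closed-shell core is much more expensive than removing a leftover valence electron — Li has the largest IE_2 here.
Valence configurations: C⁺ [He]2s²2p¹, P⁺ [Ne]3s²3p².
The numbers (kJ/mol): C 2353, P 1907, Li 7298.
Hence IE_2: P < C < Li.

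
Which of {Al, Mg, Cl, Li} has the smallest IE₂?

Mg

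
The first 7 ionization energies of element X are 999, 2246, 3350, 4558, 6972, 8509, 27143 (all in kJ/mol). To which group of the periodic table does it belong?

Group 16

Look for the largest jump between consecutive ionization energies: IE7/IE6 ≈ 3.2, far larger than any earlier ratio.
That jump marks the point where a core electron is being removed. So the atom has 6 valence electrons.
A main-group element with 6 valence electrons is in group 16.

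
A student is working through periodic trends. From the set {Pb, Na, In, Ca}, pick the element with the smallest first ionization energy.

Na is in period 3, group 1; Ca is in period 4, group 2; In is in period 5, group 13; Pb is in period 6, group 14.
IE₁ increases left→right with effective nuclear charge and decreases top→bottom as the valence shell moves farther out.
These sit on a diagonal, where the across-period and down-group effects partly cancel.
In > Na: the two effects oppose for this pair; the across-period effect wins (558 vs 496 kJ/mol).
Ca > In: the two effects oppose for this pair; the down-group effect wins (590 vs 558 kJ/mol).
Pb > Ca: period and group pull opposite ways; the across-period shift dominates (716 vs 590 kJ/mol).
Approximate values (kJ/mol): Na 496, Ca 590, In 558, Pb 716.
The smallest first ionization energy among these belongs to Na.

Na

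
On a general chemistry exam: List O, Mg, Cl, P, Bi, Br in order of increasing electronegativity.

Mg, Bi, P, Br, Cl, O

O is in period 2, group 16; Mg is in period 3, group 2; P is in period 3, group 15; Cl is in period 3, group 17; Br is in period 4, group 17; Bi is in period 6, group 15.
Smaller atoms with higher effective nuclear charge are more electronegative.
Here both period and group differ, so the two effects have to be weighed against each other.
Bi > Mg: period and group pull opposite ways; the across-period shift dominates (2.02 vs 1.31).
P > Bi: P sits above Bi in group 15, so the down-group effect alone puts P higher.
Br > P: period and group pull opposite ways; the across-period shift dominates (2.96 vs 2.19).
Cl > Br: Cl sits above Br in group 17, so the down-group effect alone puts Cl higher.
O > Cl: period and group pull opposite ways; the down-group shift dominates (3.44 vs 3.16).
Approximate values (Pauling): O 3.44, Mg 1.31, P 2.19, Cl 3.16, Br 2.96, Bi 2.02.
So from lowest to highest: Mg < Bi < P < Br < Cl < O.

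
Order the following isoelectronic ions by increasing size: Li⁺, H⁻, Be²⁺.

Be²⁺ < Li⁺ < H⁻

All of these have 2 electrons, so size is governed by nuclear charge alone: the more protons, the stronger the pull on the same electron cloud, and the smaller the ion.
Nuclear charges: Be²⁺ (Z=4), Li⁺ (Z=3), H⁻ (Z=1).
Smallest to largest: Be²⁺ < Li⁺ < H⁻.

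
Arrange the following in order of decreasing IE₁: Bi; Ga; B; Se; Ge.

B is in period 2, group 13; Ga is in period 4, group 13; Ge is in period 4, group 14; Se is in period 4, group 16; Bi is in period 6, group 15.
First ionization energy rises across a period (greater Z_eff holds electrons more tightly) and falls down a group (valence electrons are farther from the nucleus).
These span different periods and groups, so the two trends combine.
Bi > Ga: period and group pull opposite ways; the across-period shift dominates (703 vs 579 kJ/mol).
Ge > Bi: period and group pull opposite ways; the down-group shift dominates (762 vs 703 kJ/mol).
B > Ge: period and group pull opposite ways; the down-group shift dominates (801 vs 762 kJ/mol).
Se > B: period and group pull opposite ways; the across-period shift dominates (941 vs 801 kJ/mol).
For reference (kJ/mol): B 801, Ga 579, Ge 762, Se 941, Bi 703.
So from highest to lowest: Se > B > Ge > Bi > Ga.

Se > B > Ge > Bi > Ga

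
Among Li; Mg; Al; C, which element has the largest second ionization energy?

Li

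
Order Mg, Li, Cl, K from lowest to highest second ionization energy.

Mg < Cl < K < Li

Consider each +1 ion: Mg⁺ still has 1 valence electron; Li⁺ is the bare [He] core; Cl⁺ still has 6 valence electrons; K⁺ is the bare [Ar] core.
Pulling an electron out of a noble-gas core costs far more than removing a remaining valence electron, so K and Li sit at the high end of IE_2.
Valence configurations: Mg⁺ [Ne]3s¹, Cl⁺ [Ne]3s²3p⁴.
Tabulated IE_2 (kJ/mol): Mg 1451, Li 7298, Cl 2298, K 3052.
Overall IE_2 order: Mg < Cl < K < Li.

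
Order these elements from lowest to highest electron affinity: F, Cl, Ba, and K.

Ba, K, F, Cl

F is in period 2, group 17; Cl is in period 3, group 17; K is in period 4, group 1; Ba is in period 6, group 2.
Atoms with high Z_eff and room in the valence shell (especially the halogens) have the most exothermic electron affinities.
Neither a single period nor a single group — weigh both effects.
K > Ba: the two effects oppose for this pair; the down-group effect wins (48 vs 14 kJ/mol).
F > K: both effects reinforce here, so F is clearly the higher of the two.
Cl > F: this pair runs against the simple trend — see the exception note.
Note the exception: Cl has a higher electron affinity than F, contrary to the simple trend — F's small 2p subshell makes the incoming electron feel strong e⁻–e⁻ repulsion, so Cl actually releases more energy on gaining an electron.
Tabulated electron affinity (kJ/mol): F 328, Cl 349, K 48, Ba 14.
So from lowest to highest: Ba < K < F < Cl.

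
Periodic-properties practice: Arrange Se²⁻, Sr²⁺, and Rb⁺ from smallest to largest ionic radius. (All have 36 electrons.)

Sr²⁺ < Rb⁺ < Se²⁻

All of these have 36 electrons, so size is governed by nuclear charge alone: the more protons, the stronger the pull on the same electron cloud, and the smaller the ion.
Nuclear charges: Sr²⁺ (Z=38), Rb⁺ (Z=37), Se²⁻ (Z=34).
Smallest to largest: Sr²⁺ < Rb⁺ < Se²⁻.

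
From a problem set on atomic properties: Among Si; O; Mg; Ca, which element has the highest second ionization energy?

O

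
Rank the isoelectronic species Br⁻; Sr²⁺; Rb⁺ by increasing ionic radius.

All of these have 36 electrons, so size is governed by nuclear charge alone: the more protons, the stronger the pull on the same electron cloud, and the smaller the ion.
Nuclear charges: Sr²⁺ (Z=38), Rb⁺ (Z=37), Br⁻ (Z=35).
Smallest to largest: Sr²⁺ < Rb⁺ < Br⁻.

Sr²⁺ < Rb⁺ < Br⁻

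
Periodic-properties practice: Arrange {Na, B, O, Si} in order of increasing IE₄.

Si < O < Na < B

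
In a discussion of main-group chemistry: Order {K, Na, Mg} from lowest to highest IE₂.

Consider each +1 ion: K⁺ is the bare [Ar] core; Na⁺ is the bare [Ne] core; Mg⁺ still has 1 valence electron.
Breaking into a closed-shell core is much more expensive than removing a leftover valence electron — K and Na have the largest IE_2 here.
Approximate IE_2 values (kJ/mol): K 3052, Na 4562, Mg 1451.
Hence IE_2: Mg < K < Na.

Mg, K, Na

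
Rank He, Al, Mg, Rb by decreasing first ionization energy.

He > Mg > Al > Rb

He is in period 1, group 18; Mg is in period 3, group 2; Al is in period 3, group 13; Rb is in period 5, group 1.
Removing the outermost electron gets harder across a period and easier down a group.
Here both period and group differ, so the two effects have to be weighed against each other.
Al > Rb: both effects reinforce here, so Al is clearly the higher of the two.
Mg > Al: this pair runs against the simple trend — see the exception note.
He > Mg: relative to Mg, both the across-period and down-group shifts push He's first ionization energy up.
Note the exception: Mg has a higher first ionization energy than Al, contrary to the simple trend — Al's single 3p electron is easier to remove than one from Mg's filled 3s².
Approximate values (kJ/mol): He 2372, Mg 738, Al 578, Rb 403.
So from highest to lowest: He > Mg > Al > Rb.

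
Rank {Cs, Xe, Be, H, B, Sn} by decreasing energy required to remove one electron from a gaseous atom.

H > Xe > Be > B > Sn > Cs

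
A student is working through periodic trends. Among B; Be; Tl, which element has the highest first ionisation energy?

Be

Be is in period 2, group 2; B is in period 2, group 13; Tl is in period 6, group 13.
IE₁ increases left→right with effective nuclear charge and decreases top→bottom as the valence shell moves farther out.
Here both period and group differ, so the two effects have to be weighed against each other.
B > Tl: they share group 13; the group trend gives B the larger value.
Be > B: this pair runs against the simple trend — see the exception note.
Note the exception: Be has a higher first ionization energy than B, contrary to the simple trend — removing B's lone 2p electron is easier than breaking Be's filled 2s².
For reference (kJ/mol): Be 900, B 801, Tl 589.
The highest first ionisation energy among these belongs to Be.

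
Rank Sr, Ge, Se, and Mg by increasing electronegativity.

Sr < Mg < Ge < Se

Atoms toward the upper right of the periodic table pull bonding electrons most strongly.
These span different periods and groups, so the two trends combine.
Mg > Sr: they share group 2; the group trend gives Mg the larger value.
Ge > Mg: period and group pull opposite ways; the across-period shift dominates (2.01 vs 1.31).
Se > Ge: both are in period 4; the period trend gives Se the larger value.
Tabulated electronegativity (Pauling): Mg 1.31, Ge 2.01, Se 2.55, Sr 0.95.
So from lowest to highest: Sr < Mg < Ge < Se.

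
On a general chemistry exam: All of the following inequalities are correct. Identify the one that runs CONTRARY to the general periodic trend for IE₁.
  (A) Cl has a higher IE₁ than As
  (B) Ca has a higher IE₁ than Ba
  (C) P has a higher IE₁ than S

The general trend: IE₁ increases across a period and decreases down a group.
(A) Cl (period 3, group 17) vs As (period 4, group 15): the stated order agrees with the simple trend.
(B) Ca (period 4, group 2) vs Ba (period 6, group 2): the stated order agrees with the simple trend.
(C) P (period 3, group 15) vs S (period 3, group 16): the stated order contradicts the simple trend.
The exception is (C): S (3p⁴) ionizes more easily than half-filled P (3p³) because the paired 3p electron in S is pushed out by e⁻–e⁻ repulsion.

(C)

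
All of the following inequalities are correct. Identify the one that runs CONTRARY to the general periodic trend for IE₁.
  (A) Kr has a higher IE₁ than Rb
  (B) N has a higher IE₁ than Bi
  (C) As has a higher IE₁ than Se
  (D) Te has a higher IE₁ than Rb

The general trend: IE₁ increases across a period and decreases down a group.
(A) Kr (period 4, group 18) vs Rb (period 5, group 1): the stated order agrees with the simple trend.
(B) N (period 2, group 15) vs Bi (period 6, group 15): the stated order agrees with the simple trend.
(C) As (period 4, group 15) vs Se (period 4, group 16): the stated order contradicts the simple trend.
(D) Te (period 5, group 16) vs Rb (period 5, group 1): the stated order agrees with the simple trend.
The exception is (C): Se (4p⁴) ionizes more easily than half-filled As (4p³).

(C)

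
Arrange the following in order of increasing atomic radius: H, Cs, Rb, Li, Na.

H < Li < Na < Rb < Cs

Across a period the added protons contract the valence shell; down a group each new principal shell makes the atom larger.
All are in group 1, so atomic radius increases down the group.
So from smallest to largest: H < Li < Na < Rb < Cs.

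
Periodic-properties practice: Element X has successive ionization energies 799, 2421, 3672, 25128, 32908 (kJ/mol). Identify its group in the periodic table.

Look for the largest jump between consecutive ionization energies: IE4/IE3 ≈ 6.8, far larger than any earlier ratio.
That jump marks the point where a core electron is being removed. So the atom has 3 valence electrons.
A main-group element with 3 valence electrons is in group 13.

Group 13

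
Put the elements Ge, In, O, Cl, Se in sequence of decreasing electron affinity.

Cl > Se > O > Ge > In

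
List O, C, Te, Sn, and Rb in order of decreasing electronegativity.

O, C, Te, Sn, Rb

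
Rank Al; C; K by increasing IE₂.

Al < C < K

The second ionization energy removes an electron from the +1 ion. For each element: Al⁺ still has 2 valence electrons; C⁺ still has 3 valence electrons; K⁺ is the bare [Ar] core.
Pulling an electron out of a noble-gas core costs far more than removing a remaining valence electron, so K sits at the high end of IE_2.
Valence configurations: Al⁺ [Ne]3s², C⁺ [He]2s²2p¹.
The numbers (kJ/mol): Al 1817, C 2353, K 3052.
Putting it together, IE_2: Al < C < K.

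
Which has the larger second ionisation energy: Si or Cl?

IE_2 is the cost of taking one more electron from the +1 cation: Si⁺ still has 3 valence electrons; Cl⁺ still has 6 valence electrons.
All are still removing valence electrons, so compare the +1 ions as you would atoms: IE_2 generally rises across a period (higher Z_eff) and falls down a group (larger shell), subject to the usual subshell exceptions.
Valence configurations: Si⁺ [Ne]3s²3p¹, Cl⁺ [Ne]3s²3p⁴.
Approximate IE_2 values (kJ/mol): Si 1577, Cl 2298.
Hence IE_2: Si < Cl.

Cl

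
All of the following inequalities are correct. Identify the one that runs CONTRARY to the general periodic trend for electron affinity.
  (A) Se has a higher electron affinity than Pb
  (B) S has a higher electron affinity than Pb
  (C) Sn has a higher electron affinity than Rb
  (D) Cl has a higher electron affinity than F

(D)

The general trend: electron affinity increases across a period and decreases down a group.
(A) Se (period 4, group 16) vs Pb (period 6, group 14): the stated order agrees with the simple trend.
(B) S (period 3, group 16) vs Pb (period 6, group 14): the stated order agrees with the simple trend.
(C) Sn (period 5, group 14) vs Rb (period 5, group 1): the stated order agrees with the simple trend.
(D) Cl (period 3, group 17) vs F (period 2, group 17): the stated order contradicts the simple trend.
The exception is (D): F's small 2p subshell makes the incoming electron feel strong e⁻–e⁻ repulsion, so Cl actually releases more energy on gaining an electron.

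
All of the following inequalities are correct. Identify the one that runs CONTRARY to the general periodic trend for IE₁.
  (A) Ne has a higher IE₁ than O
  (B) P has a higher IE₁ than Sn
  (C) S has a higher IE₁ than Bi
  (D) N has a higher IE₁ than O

(D)

The general trend: IE₁ increases across a period and decreases down a group.
(A) Ne (period 2, group 18) vs O (period 2, group 16): the stated order agrees with the simple trend.
(B) P (period 3, group 15) vs Sn (period 5, group 14): the stated order agrees with the simple trend.
(C) S (period 3, group 16) vs Bi (period 6, group 15): the stated order agrees with the simple trend.
(D) N (period 2, group 15) vs O (period 2, group 16): the stated order contradicts the simple trend.
The exception is (D): pairing an electron in O's 2p⁴ costs repulsion energy, so O ionizes more easily than half-filled N (2p³).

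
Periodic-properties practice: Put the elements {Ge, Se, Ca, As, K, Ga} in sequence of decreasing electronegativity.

K is in period 4, group 1; Ca is in period 4, group 2; Ga is in period 4, group 13; Ge is in period 4, group 14; As is in period 4, group 15; Se is in period 4, group 16.
Electronegativity increases across a period and decreases down a group, tracking effective nuclear charge and atomic size.
All lie in period 4, so electronegativity increases left to right.
So from highest to lowest: Se > As > Ge > Ga > Ca > K.

Se > As > Ge > Ga > Ca > K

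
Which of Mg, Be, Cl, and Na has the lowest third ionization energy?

The third ionization energy removes an electron from the +2 ion. For each element: Mg²⁺ is the bare [Ne] core; Be²⁺ is the bare [He] core; Cl²⁺ still has 5 valence electrons; Na²⁺ is already 1 electron into the core.
Pulling an electron out of a noble-gas core costs far more than removing a remaining valence electron, so Na, Mg and Be sit at the high end of IE_3.
Approximate IE_3 values (kJ/mol): Mg 7733, Be 14849, Cl 3822, Na 6910.
Putting it together, IE_3: Cl < Na < Mg < Be.

Cl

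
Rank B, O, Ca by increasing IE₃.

B, Ca, O

The third ionization energy removes an electron from the +2 ion. For each element: B²⁺ still has 1 valence electron; O²⁺ still has 4 valence electrons; Ca²⁺ is the bare [Ar] core.
Usually core removal costs more than valence removal, but here the competition is close: a tightly held n=2 valence electron can cost more to remove than an n=3 core electron, so the actual values have to decide it.
Valence configurations: B²⁺ [He]2s¹, O²⁺ [He]2s²2p².
Tabulated IE_3 (kJ/mol): B 3660, O 5300, Ca 4912.
Hence IE_3: B < Ca < O.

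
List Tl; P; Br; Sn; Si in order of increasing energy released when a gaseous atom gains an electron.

Si is in period 3, group 14; P is in period 3, group 15; Br is in period 4, group 17; Sn is in period 5, group 14; Tl is in period 6, group 13.
Adding an electron releases more energy for atoms nearer the top right (short of the noble gases).
Neither a single period nor a single group — weigh both effects.
P > Tl: relative to Tl, both the across-period and down-group shifts push P's electron affinity up.
Sn > P: this pair runs against the simple trend — see the exception note.
Si > Sn: Si sits above Sn in group 14, so the down-group effect alone puts Si higher.
Br > Si: period and group pull opposite ways; the across-period shift dominates (325 vs 134 kJ/mol).
Note the exception: Sn has a higher electron affinity than P, contrary to the simple trend — adding an electron to P's half-filled np³ subshell costs electron-pairing energy.
Note the exception: Si has a higher electron affinity than P, contrary to the simple trend — adding an electron to P's half-filled 3p³ is unfavourable, so Si (3p²) has the more exothermic EA.
Tabulated electron affinity (kJ/mol): Si 134, P 72, Br 325, Sn 107, Tl 19.
So from lowest to highest: Tl < P < Sn < Si < Br.

Tl < P < Sn < Si < Br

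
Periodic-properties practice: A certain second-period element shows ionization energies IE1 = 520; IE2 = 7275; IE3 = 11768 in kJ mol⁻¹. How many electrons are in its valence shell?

1

Look for the largest jump between consecutive ionization energies: IE2/IE1 ≈ 14.0, far larger than any earlier ratio.
That jump marks the point where a core electron is being removed. So the atom has 1 valence electron.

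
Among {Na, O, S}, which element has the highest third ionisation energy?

Na

After 2 electrons have been removed, what remains? Na²⁺ is already 1 electron into the core; O²⁺ still has 4 valence electrons; S²⁺ still has 4 valence electrons.
Core electrons are held far more tightly than valence electrons, so Na tops the IE_3 order.
Valence configurations: O²⁺ [He]2s²2p², S²⁺ [Ne]3s²3p².
The numbers (kJ/mol): Na 6910, O 5300, S 3357.
So the third ionization energies run S < O < Na.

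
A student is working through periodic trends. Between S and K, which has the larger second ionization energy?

After 1 electron has been removed, what remains? S⁺ still has 5 valence electrons; K⁺ is the bare [Ar] core.
Breaking into a closed-shell core is much more expensive than removing a leftover valence electron — K has the largest IE_2 here.
The numbers (kJ/mol): S 2252, K 3052.
So the second ionization energies run S < K.

K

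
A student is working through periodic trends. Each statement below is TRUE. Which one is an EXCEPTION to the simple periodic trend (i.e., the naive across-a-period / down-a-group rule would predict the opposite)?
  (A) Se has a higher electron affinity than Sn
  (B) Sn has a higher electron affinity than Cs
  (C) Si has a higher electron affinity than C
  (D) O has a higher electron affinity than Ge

The general trend: electron affinity increases across a period and decreases down a group.
(A) Se (period 4, group 16) vs Sn (period 5, group 14): the stated order agrees with the simple trend.
(B) Sn (period 5, group 14) vs Cs (period 6, group 1): the stated order agrees with the simple trend.
(C) Si (period 3, group 14) vs C (period 2, group 14): the stated order contradicts the simple trend.
(D) O (period 2, group 16) vs Ge (period 4, group 14): the stated order agrees with the simple trend.
The exception is (C): Si's larger, more diffuse 3p orbitals accept an added electron slightly more readily than C's compact 2p.

(C)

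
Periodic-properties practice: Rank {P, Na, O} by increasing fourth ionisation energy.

P < O < Na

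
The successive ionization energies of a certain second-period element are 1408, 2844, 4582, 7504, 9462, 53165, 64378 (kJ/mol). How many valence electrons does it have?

5

Look for the largest jump between consecutive ionization energies: IE6/IE5 ≈ 5.6, far larger than any earlier ratio.
That jump marks the point where a core electron is being removed. So the atom has 5 valence electrons.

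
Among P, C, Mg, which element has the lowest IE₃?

After 2 electrons have been removed, what remains? P²⁺ still has 3 valence electrons; C²⁺ still has 2 valence electrons; Mg²⁺ is the bare [Ne] core.
Pulling an electron out of a noble-gas core costs far more than removing a remaining valence electron, so Mg sits at the high end of IE_3.
Valence configurations: P²⁺ [Ne]3s²3p¹, C²⁺ [He]2s².
The numbers (kJ/mol): P 2914, C 4620, Mg 7733.
Hence IE_3: P < C < Mg.

P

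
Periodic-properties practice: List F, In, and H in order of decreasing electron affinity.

F > H > In

H is in period 1, group 1; F is in period 2, group 17; In is in period 5, group 13.
Atoms with high Z_eff and room in the valence shell (especially the halogens) have the most exothermic electron affinities.
Neither a single period nor a single group — weigh both effects.
H > In: the two effects oppose for this pair; the down-group effect wins (73 vs 29 kJ/mol).
F > H: the two effects oppose for this pair; the across-period effect wins (328 vs 73 kJ/mol).
Tabulated electron affinity (kJ/mol): H 73, F 328, In 29.
So from highest to lowest: F > H > In.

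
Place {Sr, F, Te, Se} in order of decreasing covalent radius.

F is in period 2, group 17; Se is in period 4, group 16; Sr is in period 5, group 2; Te is in period 5, group 16.
Across a period the added protons contract the valence shell; down a group each new principal shell makes the atom larger.
These span different periods and groups, so the two trends combine.
Se > F: both effects reinforce here, so Se is clearly the larger of the two.
Te > Se: they share group 16; the group trend gives Te the larger value.
Sr > Te: Sr lies to the left of Te in period 5, so the across-period effect alone puts Sr larger.
Approximate values (pm): F 64, Se 116, Sr 185, Te 136.
So from largest to smallest: Sr > Te > Se > F.

Sr > Te > Se > F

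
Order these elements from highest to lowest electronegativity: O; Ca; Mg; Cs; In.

O, In, Mg, Ca, Cs

O is in period 2, group 16; Mg is in period 3, group 2; Ca is in period 4, group 2; In is in period 5, group 13; Cs is in period 6, group 1.
Electronegativity increases across a period and decreases down a group, tracking effective nuclear charge and atomic size.
Neither a single period nor a single group — weigh both effects.
Ca > Cs: relative to Cs, both the across-period and down-group shifts push Ca's electronegativity up.
Mg > Ca: they share group 2; the group trend gives Mg the larger value.
In > Mg: period and group pull opposite ways; the across-period shift dominates (1.78 vs 1.31).
O > In: both effects reinforce here, so O is clearly the higher of the two.
For reference (Pauling): O 3.44, Mg 1.31, Ca 1.00, In 1.78, Cs 0.79.
So from highest to lowest: O > In > Mg > Ca > Cs.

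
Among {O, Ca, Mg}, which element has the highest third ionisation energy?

Mg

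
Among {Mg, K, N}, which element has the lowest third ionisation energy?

K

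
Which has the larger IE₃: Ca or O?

O

Consider each +2 ion: Ca²⁺ is the bare [Ar] core; O²⁺ still has 4 valence electrons.
Usually core removal costs more than valence removal, but here the competition is close: a tightly held n=2 valence electron can cost more to remove than an n=3 core electron, so the actual values have to decide it.
Tabulated IE_3 (kJ/mol): Ca 4912, O 5300.
So the third ionization energies run Ca < O.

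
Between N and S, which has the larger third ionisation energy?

N

The third ionization energy removes an electron from the +2 ion. For each element: N²⁺ still has 3 valence electrons; S²⁺ still has 4 valence electrons.
All are still removing valence electrons, so compare the +2 ions as you would atoms: IE_3 generally rises across a period (higher Z_eff) and falls down a group (larger shell), subject to the usual subshell exceptions.
Valence configurations: N²⁺ [He]2s²2p¹, S²⁺ [Ne]3s²3p².
The numbers (kJ/mol): N 4578, S 3357.
Overall IE_3 order: S < N.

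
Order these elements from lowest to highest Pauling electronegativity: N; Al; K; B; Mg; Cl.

Atoms toward the upper right of the periodic table pull bonding electrons most strongly.
Neither a single period nor a single group — weigh both effects.
Mg > K: relative to K, both the across-period and down-group shifts push Mg's electronegativity up.
Al > Mg: Al lies to the right of Mg in period 3, so the across-period effect alone puts Al higher.
B > Al: B sits above Al in group 13, so the down-group effect alone puts B higher.
N > B: N lies to the right of B in period 2, so the across-period effect alone puts N higher.
Cl > N: period and group pull opposite ways; the across-period shift dominates (3.16 vs 3.04).
For reference (Pauling): B 2.04, N 3.04, Mg 1.31, Al 1.61, Cl 3.16, K 0.82.
So from lowest to highest: K < Mg < Al < B < N < Cl.

K, Mg, Al, B, N, Cl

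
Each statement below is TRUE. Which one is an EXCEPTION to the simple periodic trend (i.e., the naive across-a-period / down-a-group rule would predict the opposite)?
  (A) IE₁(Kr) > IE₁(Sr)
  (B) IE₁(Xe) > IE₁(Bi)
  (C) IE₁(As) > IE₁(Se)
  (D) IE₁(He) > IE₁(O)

(C)

The general trend: first ionisation energy increases across a period and decreases down a group.
(A) Kr (period 4, group 18) vs Sr (period 5, group 2): the stated order agrees with the simple trend.
(B) Xe (period 5, group 18) vs Bi (period 6, group 15): the stated order agrees with the simple trend.
(C) As (period 4, group 15) vs Se (period 4, group 16): the stated order contradicts the simple trend.
(D) He (period 1, group 18) vs O (period 2, group 16): the stated order agrees with the simple trend.
The exception is (C): Se (4p⁴) ionizes more easily than half-filled As (4p³).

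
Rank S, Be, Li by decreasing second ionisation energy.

Li, S, Be

After 1 electron has been removed, what remains? S⁺ still has 5 valence electrons; Be⁺ still has 1 valence electron; Li⁺ is the bare [He] core.
Pulling an electron out of a noble-gas core costs far more than removing a remaining valence electron, so Li sits at the high end of IE_2.
Valence configurations: S⁺ [Ne]3s²3p³, Be⁺ [He]2s¹.
The numbers (kJ/mol): S 2252, Be 1757, Li 7298.
Hence IE_2: Be < S < Li.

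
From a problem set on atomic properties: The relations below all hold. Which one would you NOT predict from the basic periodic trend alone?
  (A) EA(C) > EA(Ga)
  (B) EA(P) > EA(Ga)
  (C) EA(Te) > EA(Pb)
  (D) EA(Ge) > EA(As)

(D)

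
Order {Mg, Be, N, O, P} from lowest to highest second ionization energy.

The second ionization energy removes an electron from the +1 ion. For each element: Mg⁺ still has 1 valence electron; Be⁺ still has 1 valence electron; N⁺ still has 4 valence electrons; O⁺ still has 5 valence electrons; P⁺ still has 4 valence electrons.
All are still removing valence electrons, so compare the +1 ions as you would atoms: IE_2 generally rises across a period (higher Z_eff) and falls down a group (larger shell), subject to the usual subshell exceptions.
Valence configurations: Mg⁺ [Ne]3s¹, Be⁺ [He]2s¹, N⁺ [He]2s²2p², O⁺ [He]2s²2p³, P⁺ [Ne]3s²3p².
Tabulated IE_2 (kJ/mol): Mg 1451, Be 1757, N 2856, O 3388, P 1907.
Hence IE_2: Mg < Be < P < N < O.

Mg < Be < P < N < O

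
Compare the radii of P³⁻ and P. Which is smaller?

Forming P³⁻ adds 3 electrons to P. More electron–electron repulsion in the same shell, with unchanged nuclear charge, lets the cloud expand.
An anion is larger than its parent atom: P³⁻ > P.

P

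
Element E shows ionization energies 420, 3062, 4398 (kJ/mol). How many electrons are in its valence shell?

Look for the largest jump between consecutive ionization energies: IE2/IE1 ≈ 7.3, far larger than any earlier ratio.
That jump marks the point where a core electron is being removed. So the atom has 1 valence electron.

1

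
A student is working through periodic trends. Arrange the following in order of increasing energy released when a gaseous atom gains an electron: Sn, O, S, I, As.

O is in period 2, group 16; S is in period 3, group 16; As is in period 4, group 15; Sn is in period 5, group 14; I is in period 5, group 17.
EA tends to increase across a period and decrease down a group, though the pattern is less regular than for IE or radius.
Here both period and group differ, so the two effects have to be weighed against each other.
Sn > As: this pair runs against the simple trend — see the exception note.
O > Sn: both effects reinforce here, so O is clearly the higher of the two.
S > O: this pair runs against the simple trend — see the exception note.
I > S: period and group pull opposite ways; the across-period shift dominates (295 vs 200 kJ/mol).
Note the exception: Sn has a higher electron affinity than As, contrary to the simple trend — adding an electron to As's half-filled np³ subshell costs electron-pairing energy.
Note the exception: S has a higher electron affinity than O, contrary to the simple trend — the compact 2p subshell of O repels the added electron more than S's larger 3p does.
Tabulated electron affinity (kJ/mol): O 141, S 200, As 78, Sn 107, I 295.
So from lowest to highest: As < Sn < O < S < I.

As < Sn < O < S < I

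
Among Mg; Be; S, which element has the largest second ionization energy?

S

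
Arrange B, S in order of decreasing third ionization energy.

B > S

IE_3 is the cost of taking one more electron from the +2 cation: B²⁺ still has 1 valence electron; S²⁺ still has 4 valence electrons.
All are still removing valence electrons, so compare the +2 ions as you would atoms: IE_3 generally rises across a period (higher Z_eff) and falls down a group (larger shell), subject to the usual subshell exceptions.
Valence configurations: B²⁺ [He]2s¹, S²⁺ [Ne]3s²3p².
Tabulated IE_3 (kJ/mol): B 3660, S 3357.
So the third ionization energies run S < B.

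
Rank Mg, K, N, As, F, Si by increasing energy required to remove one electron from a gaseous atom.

N is in period 2, group 15; F is in period 2, group 17; Mg is in period 3, group 2; Si is in period 3, group 14; K is in period 4, group 1; As is in period 4, group 15.
Removing the outermost electron gets harder across a period and easier down a group.
Here both period and group differ, so the two effects have to be weighed against each other.
Mg > K: both effects reinforce here, so Mg is clearly the higher of the two.
Si > Mg: Si lies to the right of Mg in period 3, so the across-period effect alone puts Si higher.
As > Si: period and group pull opposite ways; the across-period shift dominates (947 vs 786 kJ/mol).
N > As: N sits above As in group 15, so the down-group effect alone puts N higher.
F > N: F lies to the right of N in period 2, so the across-period effect alone puts F higher.
Approximate values (kJ/mol): N 1402, F 1681, Mg 738, Si 786, K 419, As 947.
So from lowest to highest: K < Mg < Si < As < N < F.

K < Mg < Si < As < N < F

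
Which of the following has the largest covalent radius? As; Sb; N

Sb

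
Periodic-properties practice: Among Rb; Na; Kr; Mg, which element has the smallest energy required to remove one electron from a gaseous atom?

Na is in period 3, group 1; Mg is in period 3, group 2; Kr is in period 4, group 18; Rb is in period 5, group 1.
Removing the outermost electron gets harder across a period and easier down a group.
These span different periods and groups, so the two trends combine.
Na > Rb: they share group 1; the group trend gives Na the larger value.
Mg > Na: both are in period 3; the period trend gives Mg the larger value.
Kr > Mg: the two effects oppose for this pair; the across-period effect wins (1351 vs 738 kJ/mol).
Tabulated first ionization energy (kJ/mol): Na 496, Mg 738, Kr 1351, Rb 403.
The smallest energy required to remove one electron from a gaseous atom among these belongs to Rb.

Rb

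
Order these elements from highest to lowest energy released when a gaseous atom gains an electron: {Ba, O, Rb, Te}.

Te, O, Rb, Ba

O is in period 2, group 16; Rb is in period 5, group 1; Te is in period 5, group 16; Ba is in period 6, group 2.
Adding an electron releases more energy for atoms nearer the top right (short of the noble gases).
Neither a single period nor a single group — weigh both effects.
Rb > Ba: period and group pull opposite ways; the down-group shift dominates (47 vs 14 kJ/mol).
O > Rb: both effects reinforce here, so O is clearly the higher of the two.
Te > O: this pair runs against the simple trend — see the exception note.
Note the exception: Te has a higher electron affinity than O, contrary to the simple trend — O's compact 2p subshell gives strong electron–electron repulsion on the added electron.
For reference (kJ/mol): O 141, Rb 47, Te 190, Ba 14.
So from highest to lowest: Te > O > Rb > Ba.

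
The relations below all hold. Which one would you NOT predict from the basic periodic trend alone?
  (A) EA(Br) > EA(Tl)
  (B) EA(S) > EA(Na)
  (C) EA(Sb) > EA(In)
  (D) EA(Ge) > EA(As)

The general trend: electron affinity increases across a period and decreases down a group.
(A) Br (period 4, group 17) vs Tl (period 6, group 13): the stated order agrees with the simple trend.
(B) S (period 3, group 16) vs Na (period 3, group 1): the stated order agrees with the simple trend.
(C) Sb (period 5, group 15) vs In (period 5, group 13): the stated order agrees with the simple trend.
(D) Ge (period 4, group 14) vs As (period 4, group 15): the stated order contradicts the simple trend.
The exception is (D): adding an electron to As's half-filled 4p³ is unfavourable, so Ge (4p²) has the more exothermic EA.

(D)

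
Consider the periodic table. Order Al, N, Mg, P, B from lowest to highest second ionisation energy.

Mg < Al < P < B < N

After 1 electron has been removed, what remains? Al⁺ still has 2 valence electrons; N⁺ still has 4 valence electrons; Mg⁺ still has 1 valence electron; P⁺ still has 4 valence electrons; B⁺ still has 2 valence electrons.
All are still removing valence electrons, so compare the +1 ions as you would atoms: IE_2 generally rises across a period (higher Z_eff) and falls down a group (larger shell), subject to the usual subshell exceptions.
Valence configurations: Al⁺ [Ne]3s², N⁺ [He]2s²2p², Mg⁺ [Ne]3s¹, P⁺ [Ne]3s²3p², B⁺ [He]2s².
The numbers (kJ/mol): Al 1817, N 2856, Mg 1451, P 1907, B 2427.
Putting it together, IE_2: Mg < Al < P < B < N.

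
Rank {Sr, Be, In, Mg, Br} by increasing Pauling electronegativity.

Smaller atoms with higher effective nuclear charge are more electronegative.
Neither a single period nor a single group — weigh both effects.
Mg > Sr: they share group 2; the group trend gives Mg the larger value.
Be > Mg: Be sits above Mg in group 2, so the down-group effect alone puts Be higher.
In > Be: period and group pull opposite ways; the across-period shift dominates (1.78 vs 1.57).
Br > In: both effects reinforce here, so Br is clearly the higher of the two.
For reference (Pauling): Be 1.57, Mg 1.31, Br 2.96, Sr 0.95, In 1.78.
So from lowest to highest: Sr < Mg < Be < In < Br.

Sr < Mg < Be < In < Br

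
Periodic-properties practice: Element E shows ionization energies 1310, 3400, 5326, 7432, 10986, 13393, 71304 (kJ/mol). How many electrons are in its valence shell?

Look for the largest jump between consecutive ionization energies: IE7/IE6 ≈ 5.3, far larger than any earlier ratio.
That jump marks the point where a core electron is being removed. So the atom has 6 valence electrons.

6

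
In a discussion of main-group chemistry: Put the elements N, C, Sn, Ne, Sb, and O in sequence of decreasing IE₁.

Ne, N, O, C, Sb, Sn

C is in period 2, group 14; N is in period 2, group 15; O is in period 2, group 16; Ne is in period 2, group 18; Sn is in period 5, group 14; Sb is in period 5, group 15.
Removing the outermost electron gets harder across a period and easier down a group.
Neither a single period nor a single group — weigh both effects.
Sb > Sn: both are in period 5; the period trend gives Sb the larger value.
C > Sb: period and group pull opposite ways; the down-group shift dominates (1086 vs 831 kJ/mol).
O > C: O lies to the right of C in period 2, so the across-period effect alone puts O higher.
N > O: this pair runs against the simple trend — see the exception note.
Ne > N: both are in period 2; the period trend gives Ne the larger value.
Note the exception: N has a higher first ionization energy than O, contrary to the simple trend — pairing an electron in O's 2p⁴ costs repulsion energy, so O ionizes more easily than half-filled N (2p³).
Tabulated first ionization energy (kJ/mol): C 1086, N 1402, O 1314, Ne 2081, Sn 709, Sb 831.
So from highest to lowest: Ne > N > O > C > Sb > Sn.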